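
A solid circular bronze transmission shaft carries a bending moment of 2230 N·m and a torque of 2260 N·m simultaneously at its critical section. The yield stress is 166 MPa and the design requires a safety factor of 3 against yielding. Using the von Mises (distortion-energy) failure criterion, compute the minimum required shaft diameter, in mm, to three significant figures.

σ_allow = σ_y/n = 166/3 = 55.33 MPa.
For a solid shaft σ_b = 32M/(πd³) and τ = 16T/(πd³), so the von Mises stress is σ' = (16/πd³)·√(4M²+3T²).
√(4M²+3T²) = √(4×(2.230×10^6)² + 3×(2.260×10^6)²) = 5.934×10^6 N·mm.
d³ = 16×5.934×10^6/(π×55.33) = 546200 mm³.
d = 81.74 mm.

d = 81.7 mm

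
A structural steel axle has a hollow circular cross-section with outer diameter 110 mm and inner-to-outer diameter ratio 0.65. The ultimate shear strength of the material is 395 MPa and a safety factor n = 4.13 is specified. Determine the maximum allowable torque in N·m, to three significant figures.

τ_allow = 395/4.13 = 95.64 MPa.
For a hollow shaft T_allow = τ_allow·πd_o³(1−k⁴)/16 with 1−k⁴ = 0.8215, so πd_o³(1−k⁴)/16 = 214700 mm³.
T_allow = 95.64×214700 = 2.053×10^7 N·mm = 20530 N·m.

T_allow = 20500 N·m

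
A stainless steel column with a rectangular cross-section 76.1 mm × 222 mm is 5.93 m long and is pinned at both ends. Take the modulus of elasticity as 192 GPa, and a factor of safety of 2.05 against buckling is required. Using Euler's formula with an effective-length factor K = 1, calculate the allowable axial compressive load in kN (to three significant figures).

Buckling occurs about the weak axis: I_min = h·b³/12 = 222×76.1³/12 = 8.153×10^6 mm⁴ (b = 76.1 mm is the smaller dimension).
Effective length L_e = KL = 1×5.93 m = 5930 mm.
Euler critical load P_cr = π²EI/L_e² = π²×192000×8.153×10^6/5930² = 439400 N.
P_allow = P_cr/n = 439400/2.05 = 214300 N.

P_allow = 214 kN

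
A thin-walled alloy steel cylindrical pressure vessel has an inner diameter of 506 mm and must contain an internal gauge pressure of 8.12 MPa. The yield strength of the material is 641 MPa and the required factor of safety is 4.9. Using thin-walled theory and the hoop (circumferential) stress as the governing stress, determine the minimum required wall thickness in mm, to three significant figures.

t = 15.7 mm

σ_allow = 641/4.9 = 130.8 MPa.
Hoop stress σ_h = pD/(2t), so t = pD/(2σ_allow) = 8.12×506/(2×130.8) = 15.70 mm.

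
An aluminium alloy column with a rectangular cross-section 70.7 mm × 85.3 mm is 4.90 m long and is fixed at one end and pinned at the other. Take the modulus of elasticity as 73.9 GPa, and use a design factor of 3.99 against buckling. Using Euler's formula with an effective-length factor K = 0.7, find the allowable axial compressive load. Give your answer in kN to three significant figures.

Buckling occurs about the weak axis: I_min = h·b³/12 = 85.3×70.7³/12 = 2.512×10^6 mm⁴ (b = 70.7 mm is the smaller dimension).
Effective length L_e = KL = 0.7×4.90 m = 3430 mm.
Euler critical load P_cr = π²EI/L_e² = π²×73900×2.512×10^6/3430² = 155700 N.
P_allow = P_cr/n = 155700/3.99 = 39030 N.

P_allow = 39.0 kN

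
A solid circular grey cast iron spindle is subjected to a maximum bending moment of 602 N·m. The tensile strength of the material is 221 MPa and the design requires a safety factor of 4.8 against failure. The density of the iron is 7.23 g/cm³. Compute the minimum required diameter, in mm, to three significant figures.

σ_allow = 221/4.8 = 46.04 MPa.
For a solid circular section σ = 32M/(πd³), so d³ = 32M/(π σ_allow) = 32×602000/(π×46.04) = 133200 mm³.
d = 51.07 mm.

d = 51.1 mm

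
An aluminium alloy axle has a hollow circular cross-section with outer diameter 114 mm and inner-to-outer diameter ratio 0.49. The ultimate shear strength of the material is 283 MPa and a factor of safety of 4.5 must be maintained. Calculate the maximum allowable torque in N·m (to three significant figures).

T_allow = 17200 N·m

τ_allow = 283/4.5 = 62.89 MPa.
For a hollow shaft T_allow = τ_allow·πd_o³(1−k⁴)/16 with 1−k⁴ = 0.9424, so πd_o³(1−k⁴)/16 = 274100 mm³.
T_allow = 62.89×274100 = 1.724×10^7 N·mm = 17240 N·m.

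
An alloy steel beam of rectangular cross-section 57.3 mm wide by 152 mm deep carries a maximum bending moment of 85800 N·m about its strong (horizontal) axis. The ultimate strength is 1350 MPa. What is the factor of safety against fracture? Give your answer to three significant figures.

Section modulus S = bh²/6 = 57.3×152²/6 = 220600 mm³.
σ = M/S = 8.5800×10^7/220600 = 388.9 MPa.
n = 1350/388.9 = 3.472.

n = 3.47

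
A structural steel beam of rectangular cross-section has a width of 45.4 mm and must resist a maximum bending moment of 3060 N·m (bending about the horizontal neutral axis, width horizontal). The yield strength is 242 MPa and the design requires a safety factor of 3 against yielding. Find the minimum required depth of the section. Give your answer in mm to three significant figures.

σ_allow = 242/3 = 80.67 MPa.
For a rectangular section σ = 6M/(bh²), so h² = 6M/(b σ_allow) = 6×3060000/(45.4×80.67) = 5013 mm².
h = 70.80 mm.

h = 70.8 mm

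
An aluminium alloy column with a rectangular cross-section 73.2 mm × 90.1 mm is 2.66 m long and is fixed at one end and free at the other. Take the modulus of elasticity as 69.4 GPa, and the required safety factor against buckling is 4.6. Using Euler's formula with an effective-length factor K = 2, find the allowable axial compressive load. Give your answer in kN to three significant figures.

P_allow = 15.5 kN

Buckling occurs about the weak axis: I_min = h·b³/12 = 90.1×73.2³/12 = 2.945×10^6 mm⁴ (b = 73.2 mm is the smaller dimension).
Effective length L_e = KL = 2×2.66 m = 5320 mm.
Euler critical load P_cr = π²EI/L_e² = π²×69400×2.945×10^6/5320² = 71270 N.
P_allow = P_cr/n = 71270/4.6 = 15490 N.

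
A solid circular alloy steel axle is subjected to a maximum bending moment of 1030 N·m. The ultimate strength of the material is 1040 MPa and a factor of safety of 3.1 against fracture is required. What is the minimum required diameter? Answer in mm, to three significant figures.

d = 31.5 mm

σ_allow = 1040/3.1 = 335.5 MPa.
For a solid circular section σ = 32M/(πd³), so d³ = 32M/(π σ_allow) = 32×1030000/(π×335.5) = 31270 mm³.
d = 31.51 mm.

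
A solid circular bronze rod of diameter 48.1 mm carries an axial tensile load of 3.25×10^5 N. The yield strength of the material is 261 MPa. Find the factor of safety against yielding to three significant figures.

n = 1.46

A = πd²/4 = 1817 mm².
σ = F/A = 325000/1817 = 178.9 MPa.
n = 261/178.9 = 1.459.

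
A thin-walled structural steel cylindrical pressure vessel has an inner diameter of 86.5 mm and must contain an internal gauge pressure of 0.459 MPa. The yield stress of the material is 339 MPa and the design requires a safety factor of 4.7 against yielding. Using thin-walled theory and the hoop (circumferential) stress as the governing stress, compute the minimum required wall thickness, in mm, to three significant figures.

σ_allow = 339/4.7 = 72.13 MPa.
Hoop stress σ_h = pD/(2t), so t = pD/(2σ_allow) = 0.459×86.5/(2×72.13) = 0.2752 mm.

t = 0.275 mm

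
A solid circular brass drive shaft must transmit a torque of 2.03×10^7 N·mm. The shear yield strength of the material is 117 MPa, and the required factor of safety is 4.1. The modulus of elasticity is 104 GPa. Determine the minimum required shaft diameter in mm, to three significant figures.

d = 154 mm

Allowable shear stress τ_allow = 117/4.1 = 28.54 MPa.
For a solid shaft τ = 16T/(πd³), so d³ = 16T/(π τ_allow) = 16×2.0300×10^7/(π×28.54) = 3.623×10^6 mm³.
d = (3.623×10^6)^(1/3) = 153.6 mm.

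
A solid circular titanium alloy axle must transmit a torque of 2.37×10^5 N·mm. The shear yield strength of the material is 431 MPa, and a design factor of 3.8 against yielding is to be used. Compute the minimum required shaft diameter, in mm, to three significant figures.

Allowable shear stress τ_allow = 431/3.8 = 113.4 MPa.
For a solid shaft τ = 16T/(πd³), so d³ = 16T/(π τ_allow) = 16×237000/(π×113.4) = 10640 mm³.
d = (10640)^(1/3) = 22.00 mm.

d = 22.0 mm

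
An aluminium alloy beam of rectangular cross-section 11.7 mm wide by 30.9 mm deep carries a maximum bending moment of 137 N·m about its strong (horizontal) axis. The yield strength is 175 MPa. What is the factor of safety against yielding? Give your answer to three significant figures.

Section modulus S = bh²/6 = 11.7×30.9²/6 = 1862 mm³.
σ = M/S = 137000/1862 = 73.58 MPa.
n = 175/73.58 = 2.378.

n = 2.38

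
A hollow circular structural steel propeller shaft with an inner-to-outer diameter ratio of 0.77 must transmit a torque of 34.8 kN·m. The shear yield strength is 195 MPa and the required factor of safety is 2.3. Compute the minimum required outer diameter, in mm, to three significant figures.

τ_allow = 195/2.3 = 84.78 MPa.
For a hollow shaft τ = 16T/[πd_o³(1−k⁴)] with k = 0.77, so 1−k⁴ = 0.6485.
d_o³ = 16T/[π τ_allow (1−k⁴)] = 16×3.4800×10^7/(π×84.78×0.6485) = 3.224×10^6 mm³.
d_o = 147.7 mm.

d_o = 148 mm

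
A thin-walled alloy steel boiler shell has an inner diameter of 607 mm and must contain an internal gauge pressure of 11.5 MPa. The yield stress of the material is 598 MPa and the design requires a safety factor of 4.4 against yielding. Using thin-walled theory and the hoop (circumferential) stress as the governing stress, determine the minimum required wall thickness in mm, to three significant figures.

σ_allow = 598/4.4 = 135.9 MPa.
Hoop stress σ_h = pD/(2t), so t = pD/(2σ_allow) = 11.5×607/(2×135.9) = 25.68 mm.

t = 25.7 mm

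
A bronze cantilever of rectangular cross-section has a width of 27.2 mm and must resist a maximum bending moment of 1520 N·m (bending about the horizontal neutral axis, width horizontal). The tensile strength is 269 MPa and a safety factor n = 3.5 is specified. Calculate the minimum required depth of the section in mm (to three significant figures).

h = 66.0 mm

σ_allow = 269/3.5 = 76.86 MPa.
For a rectangular section σ = 6M/(bh²), so h² = 6M/(b σ_allow) = 6×1520000/(27.2×76.86) = 4363 mm².
h = 66.05 mm.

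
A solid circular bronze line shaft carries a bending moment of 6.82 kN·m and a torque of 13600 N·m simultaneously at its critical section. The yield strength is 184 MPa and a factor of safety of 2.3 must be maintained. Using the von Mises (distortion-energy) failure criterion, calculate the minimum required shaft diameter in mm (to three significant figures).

σ_allow = σ_y/n = 184/2.3 = 80.00 MPa.
For a solid shaft σ_b = 32M/(πd³) and τ = 16T/(πd³), so the von Mises stress is σ' = (16/πd³)·√(4M²+3T²).
√(4M²+3T²) = √(4×(6.820×10^6)² + 3×(1.360×10^7)²) = 2.722×10^7 N·mm.
d³ = 16×2.722×10^7/(π×80.00) = 1.733×10^6 mm³.
d = 120.1 mm.

d = 120 mm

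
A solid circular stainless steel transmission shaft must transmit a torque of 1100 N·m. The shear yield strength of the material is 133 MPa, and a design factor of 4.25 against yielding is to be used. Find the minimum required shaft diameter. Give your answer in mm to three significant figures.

d = 56.4 mm

Allowable shear stress τ_allow = 133/4.25 = 31.29 MPa.
For a solid shaft τ = 16T/(πd³), so d³ = 16T/(π τ_allow) = 16×1100000/(π×31.29) = 179000 mm³.
d = (179000)^(1/3) = 56.36 mm.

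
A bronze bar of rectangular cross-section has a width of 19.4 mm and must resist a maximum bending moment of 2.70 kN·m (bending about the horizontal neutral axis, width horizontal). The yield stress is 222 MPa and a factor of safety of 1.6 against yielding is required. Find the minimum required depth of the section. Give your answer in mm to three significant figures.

σ_allow = 222/1.6 = 138.8 MPa.
For a rectangular section σ = 6M/(bh²), so h² = 6M/(b σ_allow) = 6×2700000/(19.4×138.8) = 6018 mm².
h = 77.58 mm.

h = 77.6 mm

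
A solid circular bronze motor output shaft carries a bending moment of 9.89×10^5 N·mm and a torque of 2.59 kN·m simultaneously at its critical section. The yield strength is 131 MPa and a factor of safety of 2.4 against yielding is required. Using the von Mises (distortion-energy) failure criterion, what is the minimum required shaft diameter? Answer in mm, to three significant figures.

σ_allow = σ_y/n = 131/2.4 = 54.58 MPa.
For a solid shaft σ_b = 32M/(πd³) and τ = 16T/(πd³), so the von Mises stress is σ' = (16/πd³)·√(4M²+3T²).
√(4M²+3T²) = √(4×(989000)² + 3×(2.590×10^6)²) = 4.903×10^6 N·mm.
d³ = 16×4.903×10^6/(π×54.58) = 457500 mm³.
d = 77.05 mm.

d = 77.1 mm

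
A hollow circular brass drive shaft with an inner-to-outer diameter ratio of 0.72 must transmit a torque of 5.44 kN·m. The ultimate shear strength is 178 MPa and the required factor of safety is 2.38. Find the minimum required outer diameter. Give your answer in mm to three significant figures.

τ_allow = 178/2.38 = 74.79 MPa.
For a hollow shaft τ = 16T/[πd_o³(1−k⁴)] with k = 0.72, so 1−k⁴ = 0.7313.
d_o³ = 16T/[π τ_allow (1−k⁴)] = 16×5440000/(π×74.79×0.7313) = 506600 mm³.
d_o = 79.72 mm.

d_o = 79.7 mm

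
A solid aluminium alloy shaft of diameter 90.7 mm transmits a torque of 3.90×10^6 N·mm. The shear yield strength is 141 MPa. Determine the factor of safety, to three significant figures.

n = 5.30

τ = 16T/(πd³) = 16×3900000/(π×90.7³) = 26.62 MPa.
n = τ_limit/τ = 141/26.62 = 5.297.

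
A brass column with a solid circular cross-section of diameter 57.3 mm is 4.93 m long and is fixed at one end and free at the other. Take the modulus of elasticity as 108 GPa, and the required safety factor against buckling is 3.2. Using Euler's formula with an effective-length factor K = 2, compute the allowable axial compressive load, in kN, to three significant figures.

I = πd⁴/64 = π×57.3⁴/64 = 529200 mm⁴.
Effective length L_e = KL = 2×4.93 m = 9860 mm.
Euler critical load P_cr = π²EI/L_e² = π²×108000×529200/9860² = 5802 N.
P_allow = P_cr/n = 5802/3.2 = 1813 N.

P_allow = 1.81 kN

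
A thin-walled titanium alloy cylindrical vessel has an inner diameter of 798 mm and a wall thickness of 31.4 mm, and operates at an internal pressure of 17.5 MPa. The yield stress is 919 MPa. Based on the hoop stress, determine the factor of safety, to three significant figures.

n = 4.13

σ_h = pD/(2t) = 17.5×798/(2×31.4) = 222.4 MPa.
n = 919/222.4 = 4.133.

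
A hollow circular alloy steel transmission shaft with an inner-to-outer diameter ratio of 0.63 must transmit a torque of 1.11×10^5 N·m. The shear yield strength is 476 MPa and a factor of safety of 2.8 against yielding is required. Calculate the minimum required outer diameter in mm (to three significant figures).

τ_allow = 476/2.8 = 170.0 MPa.
For a hollow shaft τ = 16T/[πd_o³(1−k⁴)] with k = 0.63, so 1−k⁴ = 0.8425.
d_o³ = 16T/[π τ_allow (1−k⁴)] = 16×1.1100×10^8/(π×170.0×0.8425) = 3.947×10^6 mm³.
d_o = 158.0 mm.

d_o = 158 mm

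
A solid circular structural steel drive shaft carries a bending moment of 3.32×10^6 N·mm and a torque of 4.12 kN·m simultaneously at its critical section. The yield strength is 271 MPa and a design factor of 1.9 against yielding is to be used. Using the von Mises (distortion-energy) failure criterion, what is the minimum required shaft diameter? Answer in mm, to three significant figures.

σ_allow = σ_y/n = 271/1.9 = 142.6 MPa.
For a solid shaft σ_b = 32M/(πd³) and τ = 16T/(πd³), so the von Mises stress is σ' = (16/πd³)·√(4M²+3T²).
√(4M²+3T²) = √(4×(3.320×10^6)² + 3×(4.120×10^6)²) = 9.747×10^6 N·mm.
d³ = 16×9.747×10^6/(π×142.6) = 348100 mm³.
d = 70.34 mm.

d = 70.3 mm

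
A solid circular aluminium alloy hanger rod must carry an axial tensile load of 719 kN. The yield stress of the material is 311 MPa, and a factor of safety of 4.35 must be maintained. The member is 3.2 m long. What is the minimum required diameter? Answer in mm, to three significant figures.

d = 113 mm

Allowable stress σ_allow = 311/4.35 = 71.49 MPa.
Required area A = F/σ_allow = 719000/71.49 = 10060 mm².
A = πd²/4 → d = √(4A/π) = 113.2 mm.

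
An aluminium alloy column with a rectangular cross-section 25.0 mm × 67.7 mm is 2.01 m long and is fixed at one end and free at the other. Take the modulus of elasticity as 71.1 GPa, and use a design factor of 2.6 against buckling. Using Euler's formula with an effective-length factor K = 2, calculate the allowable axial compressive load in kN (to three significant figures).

P_allow = 1.47 kN

Buckling occurs about the weak axis: I_min = h·b³/12 = 67.7×25.0³/12 = 88150 mm⁴ (b = 25.0 mm is the smaller dimension).
Effective length L_e = KL = 2×2.01 m = 4020 mm.
Euler critical load P_cr = π²EI/L_e² = π²×71100×88150/4020² = 3828 N.
P_allow = P_cr/n = 3828/2.6 = 1472 N.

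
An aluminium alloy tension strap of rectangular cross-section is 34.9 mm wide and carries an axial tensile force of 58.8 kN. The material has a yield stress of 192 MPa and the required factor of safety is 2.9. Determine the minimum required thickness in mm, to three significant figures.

t = 25.4 mm

σ_allow = 192/2.9 = 66.21 MPa.
Required area A = F/σ_allow = 58800/66.21 = 888.1 mm².
t = A/w = 888.1/34.9 = 25.45 mm.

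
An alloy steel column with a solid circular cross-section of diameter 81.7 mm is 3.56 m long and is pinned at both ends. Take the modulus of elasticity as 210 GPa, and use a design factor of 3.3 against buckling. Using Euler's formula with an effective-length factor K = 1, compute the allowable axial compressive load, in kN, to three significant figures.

P_allow = 108 kN

I = πd⁴/64 = π×81.7⁴/64 = 2.187×10^6 mm⁴.
Effective length L_e = KL = 1×3.56 m = 3560 mm.
Euler critical load P_cr = π²EI/L_e² = π²×210000×2.187×10^6/3560² = 357700 N.
P_allow = P_cr/n = 357700/3.3 = 108400 N.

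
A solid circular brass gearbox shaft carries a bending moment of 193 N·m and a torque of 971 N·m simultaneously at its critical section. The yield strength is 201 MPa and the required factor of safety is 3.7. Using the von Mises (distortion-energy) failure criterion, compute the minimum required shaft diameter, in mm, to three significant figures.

d = 54.5 mm

σ_allow = σ_y/n = 201/3.7 = 54.32 MPa.
For a solid shaft σ_b = 32M/(πd³) and τ = 16T/(πd³), so the von Mises stress is σ' = (16/πd³)·√(4M²+3T²).
√(4M²+3T²) = √(4×(193000)² + 3×(971000)²) = 1.726×10^6 N·mm.
d³ = 16×1.726×10^6/(π×54.32) = 161800 mm³.
d = 54.49 mm.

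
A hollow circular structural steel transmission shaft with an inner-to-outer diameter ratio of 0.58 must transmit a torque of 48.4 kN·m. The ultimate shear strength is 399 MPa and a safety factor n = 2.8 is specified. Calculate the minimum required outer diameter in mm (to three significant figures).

d_o = 125 mm

τ_allow = 399/2.8 = 142.5 MPa.
For a hollow shaft τ = 16T/[πd_o³(1−k⁴)] with k = 0.58, so 1−k⁴ = 0.8868.
d_o³ = 16T/[π τ_allow (1−k⁴)] = 16×4.8400×10^7/(π×142.5×0.8868) = 1.951×10^6 mm³.
d_o = 124.9 mm.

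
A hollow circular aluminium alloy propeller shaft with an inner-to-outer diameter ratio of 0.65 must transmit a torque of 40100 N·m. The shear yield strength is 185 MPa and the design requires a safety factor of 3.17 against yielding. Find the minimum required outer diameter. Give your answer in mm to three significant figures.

d_o = 162 mm

τ_allow = 185/3.17 = 58.36 MPa.
For a hollow shaft τ = 16T/[πd_o³(1−k⁴)] with k = 0.65, so 1−k⁴ = 0.8215.
d_o³ = 16T/[π τ_allow (1−k⁴)] = 16×4.0100×10^7/(π×58.36×0.8215) = 4.260×10^6 mm³.
d_o = 162.1 mm.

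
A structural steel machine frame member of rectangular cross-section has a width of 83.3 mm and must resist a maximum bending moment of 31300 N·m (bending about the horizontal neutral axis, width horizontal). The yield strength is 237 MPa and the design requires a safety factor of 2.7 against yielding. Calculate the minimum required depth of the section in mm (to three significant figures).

h = 160 mm

σ_allow = 237/2.7 = 87.78 MPa.
For a rectangular section σ = 6M/(bh²), so h² = 6M/(b σ_allow) = 6×3.1300×10^7/(83.3×87.78) = 25680 mm².
h = 160.3 mm.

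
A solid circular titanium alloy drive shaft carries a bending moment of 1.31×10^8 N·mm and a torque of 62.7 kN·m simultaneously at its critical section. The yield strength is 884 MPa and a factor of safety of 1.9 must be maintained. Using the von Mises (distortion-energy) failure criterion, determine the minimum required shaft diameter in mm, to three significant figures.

d = 146 mm

σ_allow = σ_y/n = 884/1.9 = 465.3 MPa.
For a solid shaft σ_b = 32M/(πd³) and τ = 16T/(πd³), so the von Mises stress is σ' = (16/πd³)·√(4M²+3T²).
√(4M²+3T²) = √(4×(1.310×10^8)² + 3×(6.270×10^7)²) = 2.836×10^8 N·mm.
d³ = 16×2.836×10^8/(π×465.3) = 3.105×10^6 mm³.
d = 145.9 mm.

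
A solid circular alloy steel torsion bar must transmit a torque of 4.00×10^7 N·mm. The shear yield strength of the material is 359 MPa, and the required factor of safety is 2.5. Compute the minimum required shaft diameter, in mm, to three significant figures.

Allowable shear stress τ_allow = 359/2.5 = 143.6 MPa.
For a solid shaft τ = 16T/(πd³), so d³ = 16T/(π τ_allow) = 16×4.0000×10^7/(π×143.6) = 1.419×10^6 mm³.
d = (1.419×10^6)^(1/3) = 112.4 mm.

d = 112 mm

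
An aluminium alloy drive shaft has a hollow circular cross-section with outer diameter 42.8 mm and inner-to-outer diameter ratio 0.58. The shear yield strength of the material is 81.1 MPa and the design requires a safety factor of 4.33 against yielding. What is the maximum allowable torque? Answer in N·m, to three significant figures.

T_allow = 256 N·m

τ_allow = 81.1/4.33 = 18.73 MPa.
For a hollow shaft T_allow = τ_allow·πd_o³(1−k⁴)/16 with 1−k⁴ = 0.8868, so πd_o³(1−k⁴)/16 = 13650 mm³.
T_allow = 18.73×13650 = 255700 N·mm = 255.7 N·m.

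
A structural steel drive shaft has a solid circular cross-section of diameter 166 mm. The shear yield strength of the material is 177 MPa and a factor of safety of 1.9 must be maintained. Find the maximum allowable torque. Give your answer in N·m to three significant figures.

T_allow = 83700 N·m

τ_allow = 177/1.9 = 93.16 MPa.
For a solid shaft T_allow = τ_allow·πd³/16; πd³/16 = π×166³/16 = 898200 mm³.
T_allow = 93.16×898200 = 8.367×10^7 N·mm = 83670 N·m.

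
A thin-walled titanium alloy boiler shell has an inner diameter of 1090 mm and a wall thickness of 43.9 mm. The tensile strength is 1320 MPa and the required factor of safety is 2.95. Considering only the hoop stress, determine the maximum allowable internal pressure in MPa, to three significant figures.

p_allow = 36.0 MPa

σ_allow = 1320/2.95 = 447.5 MPa.
σ_h = pD/(2t) → p_allow = 2σ_allow t/D = 2×447.5×43.9/1090 = 36.04 MPa.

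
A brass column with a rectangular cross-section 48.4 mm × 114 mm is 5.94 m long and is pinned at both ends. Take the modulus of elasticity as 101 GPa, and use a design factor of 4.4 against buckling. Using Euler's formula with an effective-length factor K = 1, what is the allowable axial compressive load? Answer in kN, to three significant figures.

P_allow = 6.92 kN

Buckling occurs about the weak axis: I_min = h·b³/12 = 114×48.4³/12 = 1.077×10^6 mm⁴ (b = 48.4 mm is the smaller dimension).
Effective length L_e = KL = 1×5.94 m = 5940 mm.
Euler critical load P_cr = π²EI/L_e² = π²×101000×1.077×10^6/5940² = 30430 N.
P_allow = P_cr/n = 30430/4.4 = 6916 N.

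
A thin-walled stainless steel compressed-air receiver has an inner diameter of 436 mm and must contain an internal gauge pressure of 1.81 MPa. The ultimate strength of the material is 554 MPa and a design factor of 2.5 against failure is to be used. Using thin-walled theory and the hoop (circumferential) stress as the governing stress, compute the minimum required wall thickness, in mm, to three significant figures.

σ_allow = 554/2.5 = 221.6 MPa.
Hoop stress σ_h = pD/(2t), so t = pD/(2σ_allow) = 1.81×436/(2×221.6) = 1.781 mm.

t = 1.78 mm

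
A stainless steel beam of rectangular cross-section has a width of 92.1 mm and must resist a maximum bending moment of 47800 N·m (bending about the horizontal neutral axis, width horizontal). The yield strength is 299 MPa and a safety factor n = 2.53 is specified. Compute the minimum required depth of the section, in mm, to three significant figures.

σ_allow = 299/2.53 = 118.2 MPa.
For a rectangular section σ = 6M/(bh²), so h² = 6M/(b σ_allow) = 6×4.7800×10^7/(92.1×118.2) = 26350 mm².
h = 162.3 mm.

h = 162 mm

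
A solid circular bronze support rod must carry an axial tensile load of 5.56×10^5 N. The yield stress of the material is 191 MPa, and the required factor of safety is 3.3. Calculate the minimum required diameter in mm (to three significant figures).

Allowable stress σ_allow = 191/3.3 = 57.88 MPa.
Required area A = F/σ_allow = 556000/57.88 = 9606 mm².
A = πd²/4 → d = √(4A/π) = 110.6 mm.

d = 111 mm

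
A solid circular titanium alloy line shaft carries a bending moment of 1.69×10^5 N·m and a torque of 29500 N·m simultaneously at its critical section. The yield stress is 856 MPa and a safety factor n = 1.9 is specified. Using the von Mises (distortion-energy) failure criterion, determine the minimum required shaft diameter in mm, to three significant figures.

d = 157 mm

σ_allow = σ_y/n = 856/1.9 = 450.5 MPa.
For a solid shaft σ_b = 32M/(πd³) and τ = 16T/(πd³), so the von Mises stress is σ' = (16/πd³)·√(4M²+3T²).
√(4M²+3T²) = √(4×(1.690×10^8)² + 3×(2.950×10^7)²) = 3.418×10^8 N·mm.
d³ = 16×3.418×10^8/(π×450.5) = 3.864×10^6 mm³.
d = 156.9 mm.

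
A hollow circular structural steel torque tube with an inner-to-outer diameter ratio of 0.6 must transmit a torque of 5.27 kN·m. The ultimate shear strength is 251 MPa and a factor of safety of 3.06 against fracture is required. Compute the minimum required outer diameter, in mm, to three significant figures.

τ_allow = 251/3.06 = 82.03 MPa.
For a hollow shaft τ = 16T/[πd_o³(1−k⁴)] with k = 0.6, so 1−k⁴ = 0.8704.
d_o³ = 16T/[π τ_allow (1−k⁴)] = 16×5270000/(π×82.03×0.8704) = 375900 mm³.
d_o = 72.17 mm.

d_o = 72.2 mm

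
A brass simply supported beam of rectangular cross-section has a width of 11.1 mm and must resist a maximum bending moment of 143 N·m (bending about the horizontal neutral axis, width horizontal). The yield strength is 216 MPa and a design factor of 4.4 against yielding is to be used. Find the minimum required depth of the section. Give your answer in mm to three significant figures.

σ_allow = 216/4.4 = 49.09 MPa.
For a rectangular section σ = 6M/(bh²), so h² = 6M/(b σ_allow) = 6×143000/(11.1×49.09) = 1575 mm².
h = 39.68 mm.

h = 39.7 mm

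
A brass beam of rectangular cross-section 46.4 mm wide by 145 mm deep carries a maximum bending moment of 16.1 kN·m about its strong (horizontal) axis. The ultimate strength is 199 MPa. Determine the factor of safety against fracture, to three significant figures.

Section modulus S = bh²/6 = 46.4×145²/6 = 162600 mm³.
σ = M/S = 1.6100×10^7/162600 = 99.02 MPa.
n = 199/99.02 = 2.010.

n = 2.01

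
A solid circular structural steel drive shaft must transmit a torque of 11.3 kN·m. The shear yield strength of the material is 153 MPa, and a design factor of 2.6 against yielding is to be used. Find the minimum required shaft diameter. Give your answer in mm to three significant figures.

Allowable shear stress τ_allow = 153/2.6 = 58.85 MPa.
For a solid shaft τ = 16T/(πd³), so d³ = 16T/(π τ_allow) = 16×1.1300×10^7/(π×58.85) = 978000 mm³.
d = (978000)^(1/3) = 99.26 mm.

d = 99.3 mm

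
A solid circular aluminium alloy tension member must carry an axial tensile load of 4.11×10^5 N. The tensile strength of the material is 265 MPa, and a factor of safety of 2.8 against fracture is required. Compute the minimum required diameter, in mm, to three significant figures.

d = 74.4 mm

Allowable stress σ_allow = 265/2.8 = 94.64 MPa.
Required area A = F/σ_allow = 411000/94.64 = 4343 mm².
A = πd²/4 → d = √(4A/π) = 74.36 mm.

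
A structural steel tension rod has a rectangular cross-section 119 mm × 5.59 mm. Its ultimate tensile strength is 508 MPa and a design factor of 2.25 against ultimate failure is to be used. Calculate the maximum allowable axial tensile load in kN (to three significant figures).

F_allow = 150 kN

σ_allow = 508/2.25 = 225.8 MPa.
A = 119×5.59 = 665.2 mm².
F_allow = σ_allow × A = 225.8×665.2 = 150200 N.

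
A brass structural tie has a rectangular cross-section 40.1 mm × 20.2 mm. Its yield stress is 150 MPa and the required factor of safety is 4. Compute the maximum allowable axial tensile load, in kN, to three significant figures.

σ_allow = 150/4 = 37.50 MPa.
A = 40.1×20.2 = 810.0 mm².
F_allow = σ_allow × A = 37.50×810.0 = 30380 N.

F_allow = 30.4 kN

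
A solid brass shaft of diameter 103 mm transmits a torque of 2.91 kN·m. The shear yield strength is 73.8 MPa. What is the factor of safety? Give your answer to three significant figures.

τ = 16T/(πd³) = 16×2910000/(π×103³) = 13.56 MPa.
n = τ_limit/τ = 73.8/13.56 = 5.441.

n = 5.44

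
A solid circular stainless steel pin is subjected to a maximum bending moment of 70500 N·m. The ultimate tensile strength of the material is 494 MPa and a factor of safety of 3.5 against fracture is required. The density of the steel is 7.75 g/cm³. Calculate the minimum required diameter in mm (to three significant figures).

d = 172 mm

σ_allow = 494/3.5 = 141.1 MPa.
For a solid circular section σ = 32M/(πd³), so d³ = 32M/(π σ_allow) = 32×7.0500×10^7/(π×141.1) = 5.088×10^6 mm³.
d = 172.0 mm.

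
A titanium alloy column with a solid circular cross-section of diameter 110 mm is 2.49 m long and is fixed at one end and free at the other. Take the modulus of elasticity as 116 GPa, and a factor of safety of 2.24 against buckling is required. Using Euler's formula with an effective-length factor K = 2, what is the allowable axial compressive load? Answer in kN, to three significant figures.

P_allow = 148 kN

I = πd⁴/64 = π×110⁴/64 = 7.187×10^6 mm⁴.
Effective length L_e = KL = 2×2.49 m = 4980 mm.
Euler critical load P_cr = π²EI/L_e² = π²×116000×7.187×10^6/4980² = 331800 N.
P_allow = P_cr/n = 331800/2.24 = 148100 N.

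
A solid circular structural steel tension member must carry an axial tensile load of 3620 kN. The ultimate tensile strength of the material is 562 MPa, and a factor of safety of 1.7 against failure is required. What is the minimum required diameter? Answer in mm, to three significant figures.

Allowable stress σ_allow = 562/1.7 = 330.6 MPa.
Required area A = F/σ_allow = 3620000/330.6 = 10950 mm².
A = πd²/4 → d = √(4A/π) = 118.1 mm.

d = 118 mm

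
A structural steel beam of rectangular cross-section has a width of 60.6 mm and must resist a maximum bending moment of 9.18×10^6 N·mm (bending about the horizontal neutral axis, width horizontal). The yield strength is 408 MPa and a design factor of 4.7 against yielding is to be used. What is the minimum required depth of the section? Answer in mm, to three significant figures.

σ_allow = 408/4.7 = 86.81 MPa.
For a rectangular section σ = 6M/(bh²), so h² = 6M/(b σ_allow) = 6×9180000/(60.6×86.81) = 10470 mm².
h = 102.3 mm.

h = 102 mm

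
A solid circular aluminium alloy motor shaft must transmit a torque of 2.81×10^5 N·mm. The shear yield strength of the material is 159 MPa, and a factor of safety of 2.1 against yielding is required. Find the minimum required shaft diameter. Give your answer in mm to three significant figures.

d = 26.6 mm

Allowable shear stress τ_allow = 159/2.1 = 75.71 MPa.
For a solid shaft τ = 16T/(πd³), so d³ = 16T/(π τ_allow) = 16×281000/(π×75.71) = 18900 mm³.
d = (18900)^(1/3) = 26.64 mm.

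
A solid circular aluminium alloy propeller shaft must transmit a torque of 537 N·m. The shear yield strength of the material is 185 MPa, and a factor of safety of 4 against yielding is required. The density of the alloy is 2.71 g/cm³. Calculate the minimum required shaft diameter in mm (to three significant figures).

d = 39.0 mm

Allowable shear stress τ_allow = 185/4 = 46.25 MPa.
For a solid shaft τ = 16T/(πd³), so d³ = 16T/(π τ_allow) = 16×537000/(π×46.25) = 59130 mm³.
d = (59130)^(1/3) = 38.96 mm.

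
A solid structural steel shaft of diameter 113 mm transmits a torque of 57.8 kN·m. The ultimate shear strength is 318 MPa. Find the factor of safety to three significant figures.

τ = 16T/(πd³) = 16×5.7800×10^7/(π×113³) = 204.0 MPa.
n = τ_limit/τ = 318/204.0 = 1.559.

n = 1.56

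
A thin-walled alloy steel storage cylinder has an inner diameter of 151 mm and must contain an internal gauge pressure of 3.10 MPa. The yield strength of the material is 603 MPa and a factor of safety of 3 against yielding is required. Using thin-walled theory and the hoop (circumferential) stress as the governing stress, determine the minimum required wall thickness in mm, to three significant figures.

t = 1.16 mm

σ_allow = 603/3 = 201.0 MPa.
Hoop stress σ_h = pD/(2t), so t = pD/(2σ_allow) = 3.10×151/(2×201.0) = 1.164 mm.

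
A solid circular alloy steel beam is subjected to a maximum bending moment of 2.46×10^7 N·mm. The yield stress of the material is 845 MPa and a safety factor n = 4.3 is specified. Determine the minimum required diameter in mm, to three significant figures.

σ_allow = 845/4.3 = 196.5 MPa.
For a solid circular section σ = 32M/(πd³), so d³ = 32M/(π σ_allow) = 32×2.4600×10^7/(π×196.5) = 1.275×10^6 mm³.
d = 108.4 mm.

d = 108 mm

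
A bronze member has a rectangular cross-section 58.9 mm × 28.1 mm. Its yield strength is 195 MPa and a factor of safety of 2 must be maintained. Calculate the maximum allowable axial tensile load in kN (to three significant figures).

F_allow = 161 kN

σ_allow = 195/2 = 97.50 MPa.
A = 58.9×28.1 = 1655 mm².
F_allow = σ_allow × A = 97.50×1655 = 161400 N.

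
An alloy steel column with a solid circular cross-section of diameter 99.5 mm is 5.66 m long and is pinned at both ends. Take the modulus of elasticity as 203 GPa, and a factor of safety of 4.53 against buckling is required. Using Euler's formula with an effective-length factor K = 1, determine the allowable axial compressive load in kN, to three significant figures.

I = πd⁴/64 = π×99.5⁴/64 = 4.811×10^6 mm⁴.
Effective length L_e = KL = 1×5.66 m = 5660 mm.
Euler critical load P_cr = π²EI/L_e² = π²×203000×4.811×10^6/5660² = 300900 N.
P_allow = P_cr/n = 300900/4.53 = 66420 N.

P_allow = 66.4 kN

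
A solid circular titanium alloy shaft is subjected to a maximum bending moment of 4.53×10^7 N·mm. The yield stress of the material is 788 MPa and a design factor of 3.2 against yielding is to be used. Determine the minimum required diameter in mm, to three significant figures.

σ_allow = 788/3.2 = 246.2 MPa.
For a solid circular section σ = 32M/(πd³), so d³ = 32M/(π σ_allow) = 32×4.5300×10^7/(π×246.2) = 1.874×10^6 mm³.
d = 123.3 mm.

d = 123 mm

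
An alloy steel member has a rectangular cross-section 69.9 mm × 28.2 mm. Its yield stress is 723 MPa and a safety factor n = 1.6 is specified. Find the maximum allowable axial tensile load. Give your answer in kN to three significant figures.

F_allow = 891 kN

σ_allow = 723/1.6 = 451.9 MPa.
A = 69.9×28.2 = 1971 mm².
F_allow = σ_allow × A = 451.9×1971 = 890700 N.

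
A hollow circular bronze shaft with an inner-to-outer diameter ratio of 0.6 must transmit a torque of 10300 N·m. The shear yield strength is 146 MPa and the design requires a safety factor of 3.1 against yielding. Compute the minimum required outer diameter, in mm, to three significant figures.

τ_allow = 146/3.1 = 47.10 MPa.
For a hollow shaft τ = 16T/[πd_o³(1−k⁴)] with k = 0.6, so 1−k⁴ = 0.8704.
d_o³ = 16T/[π τ_allow (1−k⁴)] = 16×1.0300×10^7/(π×47.10×0.8704) = 1.280×10^6 mm³.
d_o = 108.6 mm.

d_o = 109 mm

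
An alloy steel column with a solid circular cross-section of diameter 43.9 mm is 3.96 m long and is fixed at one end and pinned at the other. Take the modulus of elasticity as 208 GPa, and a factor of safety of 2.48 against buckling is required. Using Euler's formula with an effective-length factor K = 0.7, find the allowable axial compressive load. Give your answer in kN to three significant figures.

I = πd⁴/64 = π×43.9⁴/64 = 182300 mm⁴.
Effective length L_e = KL = 0.7×3.96 m = 2772 mm.
Euler critical load P_cr = π²EI/L_e² = π²×208000×182300/2772² = 48710 N.
P_allow = P_cr/n = 48710/2.48 = 19640 N.

P_allow = 19.6 kN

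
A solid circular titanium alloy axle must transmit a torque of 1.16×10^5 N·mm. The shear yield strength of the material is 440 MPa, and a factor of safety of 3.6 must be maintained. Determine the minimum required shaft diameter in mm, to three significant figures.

Allowable shear stress τ_allow = 440/3.6 = 122.2 MPa.
For a solid shaft τ = 16T/(πd³), so d³ = 16T/(π τ_allow) = 16×116000/(π×122.2) = 4834 mm³.
d = (4834)^(1/3) = 16.91 mm.

d = 16.9 mm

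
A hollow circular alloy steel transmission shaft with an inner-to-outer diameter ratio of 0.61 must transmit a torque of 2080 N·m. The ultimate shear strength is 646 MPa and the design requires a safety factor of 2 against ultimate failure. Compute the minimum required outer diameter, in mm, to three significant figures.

d_o = 33.6 mm

τ_allow = 646/2 = 323.0 MPa.
For a hollow shaft τ = 16T/[πd_o³(1−k⁴)] with k = 0.61, so 1−k⁴ = 0.8615.
d_o³ = 16T/[π τ_allow (1−k⁴)] = 16×2080000/(π×323.0×0.8615) = 38070 mm³.
d_o = 33.64 mm.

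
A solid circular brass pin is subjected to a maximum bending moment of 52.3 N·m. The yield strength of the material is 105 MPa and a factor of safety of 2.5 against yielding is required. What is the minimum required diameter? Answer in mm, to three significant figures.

d = 23.3 mm

σ_allow = 105/2.5 = 42.00 MPa.
For a solid circular section σ = 32M/(πd³), so d³ = 32M/(π σ_allow) = 32×52300/(π×42.00) = 12680 mm³.
d = 23.32 mm.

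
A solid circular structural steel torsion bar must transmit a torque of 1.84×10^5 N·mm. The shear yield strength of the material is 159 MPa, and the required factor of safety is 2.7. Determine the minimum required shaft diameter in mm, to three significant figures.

d = 25.2 mm

Allowable shear stress τ_allow = 159/2.7 = 58.89 MPa.
For a solid shaft τ = 16T/(πd³), so d³ = 16T/(π τ_allow) = 16×184000/(π×58.89) = 15910 mm³.
d = (15910)^(1/3) = 25.15 mm.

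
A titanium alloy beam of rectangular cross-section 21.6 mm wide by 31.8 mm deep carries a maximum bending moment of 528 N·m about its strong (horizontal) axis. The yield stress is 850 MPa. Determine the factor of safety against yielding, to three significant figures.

Section modulus S = bh²/6 = 21.6×31.8²/6 = 3640 mm³.
σ = M/S = 528000/3640 = 145.0 MPa.
n = 850/145.0 = 5.861.

n = 5.86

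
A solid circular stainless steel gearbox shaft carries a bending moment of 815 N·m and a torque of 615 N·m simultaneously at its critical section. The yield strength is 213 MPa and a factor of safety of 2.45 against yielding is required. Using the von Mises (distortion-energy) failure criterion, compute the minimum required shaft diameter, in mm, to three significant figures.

d = 48.5 mm

σ_allow = σ_y/n = 213/2.45 = 86.94 MPa.
For a solid shaft σ_b = 32M/(πd³) and τ = 16T/(πd³), so the von Mises stress is σ' = (16/πd³)·√(4M²+3T²).
√(4M²+3T²) = √(4×(815000)² + 3×(615000)²) = 1.947×10^6 N·mm.
d³ = 16×1.947×10^6/(π×86.94) = 114100 mm³.
d = 48.50 mm.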